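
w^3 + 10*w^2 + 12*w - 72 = (w - 2)*(w + 6)^2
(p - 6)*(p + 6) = p^2 - 36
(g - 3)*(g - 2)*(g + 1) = g^3 - 4*g^2 + g + 6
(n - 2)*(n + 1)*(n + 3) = n^3 + 2*n^2 - 5*n - 6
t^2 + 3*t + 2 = (t + 1)*(t + 2)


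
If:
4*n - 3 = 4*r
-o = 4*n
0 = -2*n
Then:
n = 0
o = 0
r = -3/4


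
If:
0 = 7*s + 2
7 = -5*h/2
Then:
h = -14/5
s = -2/7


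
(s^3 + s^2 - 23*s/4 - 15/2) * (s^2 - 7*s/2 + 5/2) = s^5 - 5*s^4/2 - 27*s^3/4 + 121*s^2/8 + 95*s/8 - 75/4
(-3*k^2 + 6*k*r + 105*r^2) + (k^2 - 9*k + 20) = -2*k^2 + 6*k*r - 9*k + 105*r^2 + 20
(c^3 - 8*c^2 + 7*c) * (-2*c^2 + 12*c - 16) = -2*c^5 + 28*c^4 - 126*c^3 + 212*c^2 - 112*c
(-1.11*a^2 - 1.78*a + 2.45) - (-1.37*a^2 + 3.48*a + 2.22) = 0.26*a^2 - 5.26*a + 0.23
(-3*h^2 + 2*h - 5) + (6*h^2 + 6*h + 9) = 3*h^2 + 8*h + 4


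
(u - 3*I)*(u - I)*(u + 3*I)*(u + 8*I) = u^4 + 7*I*u^3 + 17*u^2 + 63*I*u + 72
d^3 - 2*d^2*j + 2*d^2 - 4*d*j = d*(d + 2)*(d - 2*j)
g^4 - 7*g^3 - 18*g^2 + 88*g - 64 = (g - 8)*(g - 2)*(g - 1)*(g + 4)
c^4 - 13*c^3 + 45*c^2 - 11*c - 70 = (c - 7)*(c - 5)*(c - 2)*(c + 1)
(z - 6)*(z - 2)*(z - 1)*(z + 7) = z^4 - 2*z^3 - 43*z^2 + 128*z - 84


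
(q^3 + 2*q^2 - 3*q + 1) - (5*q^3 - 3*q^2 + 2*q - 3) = -4*q^3 + 5*q^2 - 5*q + 4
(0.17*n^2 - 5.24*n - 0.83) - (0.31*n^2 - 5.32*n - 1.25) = -0.14*n^2 + 0.0800000000000001*n + 0.42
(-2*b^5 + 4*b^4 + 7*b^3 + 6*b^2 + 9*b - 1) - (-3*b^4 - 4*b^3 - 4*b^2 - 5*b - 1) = -2*b^5 + 7*b^4 + 11*b^3 + 10*b^2 + 14*b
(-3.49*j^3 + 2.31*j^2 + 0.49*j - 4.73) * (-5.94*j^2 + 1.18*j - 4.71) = 20.7306*j^5 - 17.8396*j^4 + 16.2531*j^3 + 17.7943*j^2 - 7.8893*j + 22.2783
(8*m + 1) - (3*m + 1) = 5*m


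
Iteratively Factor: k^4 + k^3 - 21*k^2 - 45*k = (k + 3)*(k^3 - 2*k^2 - 15*k) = k*(k + 3)*(k^2 - 2*k - 15) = k*(k + 3)^2*(k - 5)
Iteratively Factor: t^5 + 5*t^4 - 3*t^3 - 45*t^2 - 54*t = (t)*(t^4 + 5*t^3 - 3*t^2 - 45*t - 54) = t*(t + 2)*(t^3 + 3*t^2 - 9*t - 27) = t*(t - 3)*(t + 2)*(t^2 + 6*t + 9) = t*(t - 3)*(t + 2)*(t + 3)*(t + 3)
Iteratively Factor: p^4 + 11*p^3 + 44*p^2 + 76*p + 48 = (p + 4)*(p^3 + 7*p^2 + 16*p + 12) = (p + 3)*(p + 4)*(p^2 + 4*p + 4) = (p + 2)*(p + 3)*(p + 4)*(p + 2)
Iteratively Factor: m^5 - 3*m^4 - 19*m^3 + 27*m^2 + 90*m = (m - 5)*(m^4 + 2*m^3 - 9*m^2 - 18*m) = (m - 5)*(m + 2)*(m^3 - 9*m) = m*(m - 5)*(m + 2)*(m^2 - 9) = m*(m - 5)*(m + 2)*(m + 3)*(m - 3)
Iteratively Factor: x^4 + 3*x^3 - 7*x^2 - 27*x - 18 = (x + 1)*(x^3 + 2*x^2 - 9*x - 18) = (x + 1)*(x + 2)*(x^2 - 9) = (x - 3)*(x + 1)*(x + 2)*(x + 3)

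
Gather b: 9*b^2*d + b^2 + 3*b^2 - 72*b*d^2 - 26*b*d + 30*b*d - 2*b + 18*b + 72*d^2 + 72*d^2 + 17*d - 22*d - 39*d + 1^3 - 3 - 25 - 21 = b^2*(9*d + 4) + b*(-72*d^2 + 4*d + 16) + 144*d^2 - 44*d - 48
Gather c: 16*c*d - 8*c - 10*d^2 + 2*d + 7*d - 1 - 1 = c*(16*d - 8) - 10*d^2 + 9*d - 2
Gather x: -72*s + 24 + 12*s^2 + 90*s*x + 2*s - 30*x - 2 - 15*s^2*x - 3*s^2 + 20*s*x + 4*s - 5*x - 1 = 9*s^2 - 66*s + x*(-15*s^2 + 110*s - 35) + 21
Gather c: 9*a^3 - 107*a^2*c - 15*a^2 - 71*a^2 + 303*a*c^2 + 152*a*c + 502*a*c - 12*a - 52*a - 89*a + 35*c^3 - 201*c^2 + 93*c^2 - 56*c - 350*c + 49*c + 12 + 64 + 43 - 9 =9*a^3 - 86*a^2 - 153*a + 35*c^3 + c^2*(303*a - 108) + c*(-107*a^2 + 654*a - 357) + 110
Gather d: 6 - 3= 3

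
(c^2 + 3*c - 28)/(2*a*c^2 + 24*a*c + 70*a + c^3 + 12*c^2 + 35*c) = (c - 4)/(2*a*c + 10*a + c^2 + 5*c)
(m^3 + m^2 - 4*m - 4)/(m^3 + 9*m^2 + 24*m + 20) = (m^2 - m - 2)/(m^2 + 7*m + 10)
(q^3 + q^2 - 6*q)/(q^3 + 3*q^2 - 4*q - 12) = q/(q + 2)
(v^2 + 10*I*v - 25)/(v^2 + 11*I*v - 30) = (v + 5*I)/(v + 6*I)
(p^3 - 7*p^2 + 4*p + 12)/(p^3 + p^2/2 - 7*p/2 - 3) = 2*(p - 6)/(2*p + 3)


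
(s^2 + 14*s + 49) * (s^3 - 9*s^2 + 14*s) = s^5 + 5*s^4 - 63*s^3 - 245*s^2 + 686*s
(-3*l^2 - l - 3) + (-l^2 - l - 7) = -4*l^2 - 2*l - 10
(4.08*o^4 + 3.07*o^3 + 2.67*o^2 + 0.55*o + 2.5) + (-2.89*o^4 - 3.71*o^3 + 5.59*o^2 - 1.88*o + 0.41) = 1.19*o^4 - 0.64*o^3 + 8.26*o^2 - 1.33*o + 2.91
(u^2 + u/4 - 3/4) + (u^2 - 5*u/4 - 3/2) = 2*u^2 - u - 9/4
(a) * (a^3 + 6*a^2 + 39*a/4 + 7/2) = a^4 + 6*a^3 + 39*a^2/4 + 7*a/2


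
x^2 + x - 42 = (x - 6)*(x + 7)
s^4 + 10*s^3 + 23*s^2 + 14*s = s*(s + 1)*(s + 2)*(s + 7)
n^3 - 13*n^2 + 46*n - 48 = (n - 8)*(n - 3)*(n - 2)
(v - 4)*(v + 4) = v^2 - 16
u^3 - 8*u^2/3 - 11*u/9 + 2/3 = (u - 3)*(u - 1/3)*(u + 2/3)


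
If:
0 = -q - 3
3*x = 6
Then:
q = -3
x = 2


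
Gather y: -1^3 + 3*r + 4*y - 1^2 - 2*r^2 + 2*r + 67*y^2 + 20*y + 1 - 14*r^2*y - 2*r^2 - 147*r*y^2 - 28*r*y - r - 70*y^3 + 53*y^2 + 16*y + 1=-4*r^2 + 4*r - 70*y^3 + y^2*(120 - 147*r) + y*(-14*r^2 - 28*r + 40)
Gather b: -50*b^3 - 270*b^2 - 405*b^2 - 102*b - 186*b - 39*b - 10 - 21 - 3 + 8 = -50*b^3 - 675*b^2 - 327*b - 26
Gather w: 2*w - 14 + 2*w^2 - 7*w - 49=2*w^2 - 5*w - 63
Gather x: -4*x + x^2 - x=x^2 - 5*x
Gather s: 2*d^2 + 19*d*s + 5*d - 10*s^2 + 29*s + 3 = 2*d^2 + 5*d - 10*s^2 + s*(19*d + 29) + 3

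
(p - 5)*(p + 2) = p^2 - 3*p - 10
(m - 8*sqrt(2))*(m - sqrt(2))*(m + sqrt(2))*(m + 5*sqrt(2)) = m^4 - 3*sqrt(2)*m^3 - 82*m^2 + 6*sqrt(2)*m + 160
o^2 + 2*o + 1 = (o + 1)^2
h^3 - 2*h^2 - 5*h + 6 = (h - 3)*(h - 1)*(h + 2)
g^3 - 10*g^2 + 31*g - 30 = (g - 5)*(g - 3)*(g - 2)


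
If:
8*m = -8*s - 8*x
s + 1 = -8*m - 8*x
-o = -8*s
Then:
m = -x - 1/7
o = 8/7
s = 1/7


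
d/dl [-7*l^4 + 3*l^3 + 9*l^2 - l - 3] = -28*l^3 + 9*l^2 + 18*l - 1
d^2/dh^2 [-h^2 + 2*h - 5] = -2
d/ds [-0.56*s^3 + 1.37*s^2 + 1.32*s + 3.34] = -1.68*s^2 + 2.74*s + 1.32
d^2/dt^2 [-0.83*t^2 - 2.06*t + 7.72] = -1.66000000000000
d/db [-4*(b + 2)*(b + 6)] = -8*b - 32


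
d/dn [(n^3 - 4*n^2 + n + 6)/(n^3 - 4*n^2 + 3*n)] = 2*(2*n - 1)/(n^2*(n^2 - 2*n + 1))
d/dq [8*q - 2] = 8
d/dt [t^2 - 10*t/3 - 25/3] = 2*t - 10/3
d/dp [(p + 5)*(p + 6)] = 2*p + 11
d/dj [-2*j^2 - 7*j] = -4*j - 7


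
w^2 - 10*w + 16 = (w - 8)*(w - 2)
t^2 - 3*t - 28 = (t - 7)*(t + 4)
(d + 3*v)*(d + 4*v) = d^2 + 7*d*v + 12*v^2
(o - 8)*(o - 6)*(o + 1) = o^3 - 13*o^2 + 34*o + 48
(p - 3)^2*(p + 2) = p^3 - 4*p^2 - 3*p + 18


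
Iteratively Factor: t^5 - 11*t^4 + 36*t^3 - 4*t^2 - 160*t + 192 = (t + 2)*(t^4 - 13*t^3 + 62*t^2 - 128*t + 96) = (t - 4)*(t + 2)*(t^3 - 9*t^2 + 26*t - 24) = (t - 4)^2*(t + 2)*(t^2 - 5*t + 6) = (t - 4)^2*(t - 2)*(t + 2)*(t - 3)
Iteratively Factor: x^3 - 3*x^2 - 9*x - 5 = (x + 1)*(x^2 - 4*x - 5) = (x - 5)*(x + 1)*(x + 1)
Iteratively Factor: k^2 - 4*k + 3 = (k - 1)*(k - 3)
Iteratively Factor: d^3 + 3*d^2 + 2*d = (d + 1)*(d^2 + 2*d) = d*(d + 1)*(d + 2)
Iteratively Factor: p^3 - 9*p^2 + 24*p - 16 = (p - 4)*(p^2 - 5*p + 4) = (p - 4)*(p - 1)*(p - 4)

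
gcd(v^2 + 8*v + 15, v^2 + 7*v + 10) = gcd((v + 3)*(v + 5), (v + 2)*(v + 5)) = v + 5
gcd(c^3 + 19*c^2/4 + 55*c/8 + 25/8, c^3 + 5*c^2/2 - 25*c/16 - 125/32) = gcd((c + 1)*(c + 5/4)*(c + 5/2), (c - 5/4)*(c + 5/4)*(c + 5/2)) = c^2 + 15*c/4 + 25/8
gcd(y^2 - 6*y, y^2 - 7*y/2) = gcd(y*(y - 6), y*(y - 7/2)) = y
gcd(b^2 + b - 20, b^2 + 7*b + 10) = b + 5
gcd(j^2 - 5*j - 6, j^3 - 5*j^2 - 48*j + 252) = j - 6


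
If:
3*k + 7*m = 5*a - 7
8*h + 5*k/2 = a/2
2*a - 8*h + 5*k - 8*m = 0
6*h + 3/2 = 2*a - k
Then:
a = 1310/1201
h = 795/4804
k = -374/1201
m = -105/1201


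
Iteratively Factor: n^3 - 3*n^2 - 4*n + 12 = (n - 3)*(n^2 - 4) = (n - 3)*(n + 2)*(n - 2)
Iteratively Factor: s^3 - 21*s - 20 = (s + 1)*(s^2 - s - 20) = (s - 5)*(s + 1)*(s + 4)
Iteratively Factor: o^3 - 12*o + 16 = (o - 2)*(o^2 + 2*o - 8) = (o - 2)*(o + 4)*(o - 2)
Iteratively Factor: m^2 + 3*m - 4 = (m + 4)*(m - 1)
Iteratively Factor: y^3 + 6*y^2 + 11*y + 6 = (y + 2)*(y^2 + 4*y + 3) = (y + 2)*(y + 3)*(y + 1)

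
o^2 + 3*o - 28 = (o - 4)*(o + 7)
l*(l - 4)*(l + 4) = l^3 - 16*l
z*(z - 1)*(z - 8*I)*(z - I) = z^4 - z^3 - 9*I*z^3 - 8*z^2 + 9*I*z^2 + 8*z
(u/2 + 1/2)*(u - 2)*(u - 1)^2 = u^4/2 - 3*u^3/2 + u^2/2 + 3*u/2 - 1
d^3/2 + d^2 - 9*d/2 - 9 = (d/2 + 1)*(d - 3)*(d + 3)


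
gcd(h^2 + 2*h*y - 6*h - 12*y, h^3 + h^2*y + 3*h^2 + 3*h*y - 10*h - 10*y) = 1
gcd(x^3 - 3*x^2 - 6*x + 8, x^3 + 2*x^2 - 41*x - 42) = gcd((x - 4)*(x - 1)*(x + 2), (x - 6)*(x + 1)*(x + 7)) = 1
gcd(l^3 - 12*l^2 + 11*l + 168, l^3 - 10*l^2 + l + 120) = l^2 - 5*l - 24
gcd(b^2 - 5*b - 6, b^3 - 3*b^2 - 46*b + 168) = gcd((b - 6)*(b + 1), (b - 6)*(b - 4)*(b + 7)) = b - 6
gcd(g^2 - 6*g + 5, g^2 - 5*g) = g - 5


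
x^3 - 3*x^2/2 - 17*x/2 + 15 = (x - 5/2)*(x - 2)*(x + 3)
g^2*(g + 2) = g^3 + 2*g^2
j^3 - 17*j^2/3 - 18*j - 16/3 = (j - 8)*(j + 1/3)*(j + 2)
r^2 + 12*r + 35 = (r + 5)*(r + 7)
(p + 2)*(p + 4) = p^2 + 6*p + 8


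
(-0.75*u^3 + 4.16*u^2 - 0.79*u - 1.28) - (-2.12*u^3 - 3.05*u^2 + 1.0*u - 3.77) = 1.37*u^3 + 7.21*u^2 - 1.79*u + 2.49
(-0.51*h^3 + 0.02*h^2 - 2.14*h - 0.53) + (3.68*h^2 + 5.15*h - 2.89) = -0.51*h^3 + 3.7*h^2 + 3.01*h - 3.42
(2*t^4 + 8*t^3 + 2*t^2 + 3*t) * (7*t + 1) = 14*t^5 + 58*t^4 + 22*t^3 + 23*t^2 + 3*t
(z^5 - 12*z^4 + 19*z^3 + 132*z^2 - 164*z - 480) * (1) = z^5 - 12*z^4 + 19*z^3 + 132*z^2 - 164*z - 480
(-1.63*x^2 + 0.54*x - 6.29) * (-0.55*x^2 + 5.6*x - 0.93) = 0.8965*x^4 - 9.425*x^3 + 7.9994*x^2 - 35.7262*x + 5.8497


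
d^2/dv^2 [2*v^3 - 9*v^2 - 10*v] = 12*v - 18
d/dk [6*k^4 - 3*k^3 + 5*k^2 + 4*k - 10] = 24*k^3 - 9*k^2 + 10*k + 4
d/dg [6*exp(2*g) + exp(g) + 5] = (12*exp(g) + 1)*exp(g)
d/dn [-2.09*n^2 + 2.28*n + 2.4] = 2.28 - 4.18*n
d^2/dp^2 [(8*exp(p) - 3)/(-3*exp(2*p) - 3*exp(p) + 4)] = (-72*exp(4*p) + 180*exp(3*p) - 495*exp(2*p) + 75*exp(p) - 92)*exp(p)/(27*exp(6*p) + 81*exp(5*p) - 27*exp(4*p) - 189*exp(3*p) + 36*exp(2*p) + 144*exp(p) - 64)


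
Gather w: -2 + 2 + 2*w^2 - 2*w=2*w^2 - 2*w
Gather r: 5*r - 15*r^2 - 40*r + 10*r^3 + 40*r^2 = 10*r^3 + 25*r^2 - 35*r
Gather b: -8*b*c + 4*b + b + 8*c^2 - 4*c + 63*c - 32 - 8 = b*(5 - 8*c) + 8*c^2 + 59*c - 40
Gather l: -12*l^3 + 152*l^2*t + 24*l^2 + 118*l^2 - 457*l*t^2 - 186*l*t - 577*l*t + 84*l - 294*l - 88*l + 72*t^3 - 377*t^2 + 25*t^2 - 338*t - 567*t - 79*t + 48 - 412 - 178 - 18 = -12*l^3 + l^2*(152*t + 142) + l*(-457*t^2 - 763*t - 298) + 72*t^3 - 352*t^2 - 984*t - 560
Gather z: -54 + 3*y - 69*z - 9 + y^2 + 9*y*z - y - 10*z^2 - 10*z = y^2 + 2*y - 10*z^2 + z*(9*y - 79) - 63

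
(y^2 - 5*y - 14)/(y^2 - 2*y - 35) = (y + 2)/(y + 5)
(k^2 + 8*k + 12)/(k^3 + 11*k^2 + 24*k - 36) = (k + 2)/(k^2 + 5*k - 6)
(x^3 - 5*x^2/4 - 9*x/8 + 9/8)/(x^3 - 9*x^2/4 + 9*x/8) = (x + 1)/x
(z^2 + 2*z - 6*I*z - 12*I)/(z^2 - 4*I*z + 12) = (z + 2)/(z + 2*I)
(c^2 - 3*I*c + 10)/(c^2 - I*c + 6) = (c - 5*I)/(c - 3*I)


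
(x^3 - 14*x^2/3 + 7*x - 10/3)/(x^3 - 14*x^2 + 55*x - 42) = (3*x^2 - 11*x + 10)/(3*(x^2 - 13*x + 42))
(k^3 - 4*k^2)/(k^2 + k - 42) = k^2*(k - 4)/(k^2 + k - 42)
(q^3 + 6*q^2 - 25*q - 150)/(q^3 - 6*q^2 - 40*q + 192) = (q^2 - 25)/(q^2 - 12*q + 32)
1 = 1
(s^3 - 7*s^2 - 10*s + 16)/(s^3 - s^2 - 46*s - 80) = (s - 1)/(s + 5)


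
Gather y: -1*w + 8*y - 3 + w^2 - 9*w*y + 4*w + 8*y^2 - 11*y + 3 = w^2 + 3*w + 8*y^2 + y*(-9*w - 3)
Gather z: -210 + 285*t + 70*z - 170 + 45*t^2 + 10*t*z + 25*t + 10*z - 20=45*t^2 + 310*t + z*(10*t + 80) - 400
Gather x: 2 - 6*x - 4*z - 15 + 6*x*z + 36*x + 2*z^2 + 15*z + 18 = x*(6*z + 30) + 2*z^2 + 11*z + 5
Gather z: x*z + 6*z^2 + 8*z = 6*z^2 + z*(x + 8)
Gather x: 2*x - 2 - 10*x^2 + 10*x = -10*x^2 + 12*x - 2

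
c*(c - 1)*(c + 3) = c^3 + 2*c^2 - 3*c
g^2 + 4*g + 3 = (g + 1)*(g + 3)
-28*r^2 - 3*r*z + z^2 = (-7*r + z)*(4*r + z)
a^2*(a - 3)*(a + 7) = a^4 + 4*a^3 - 21*a^2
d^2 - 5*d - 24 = (d - 8)*(d + 3)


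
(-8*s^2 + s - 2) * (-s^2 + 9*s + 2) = 8*s^4 - 73*s^3 - 5*s^2 - 16*s - 4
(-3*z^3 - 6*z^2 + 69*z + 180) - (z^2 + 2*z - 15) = -3*z^3 - 7*z^2 + 67*z + 195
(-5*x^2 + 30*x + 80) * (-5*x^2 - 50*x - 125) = 25*x^4 + 100*x^3 - 1275*x^2 - 7750*x - 10000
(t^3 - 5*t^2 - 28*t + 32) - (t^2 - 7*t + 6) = t^3 - 6*t^2 - 21*t + 26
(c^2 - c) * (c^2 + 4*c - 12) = c^4 + 3*c^3 - 16*c^2 + 12*c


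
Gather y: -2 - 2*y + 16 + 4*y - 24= 2*y - 10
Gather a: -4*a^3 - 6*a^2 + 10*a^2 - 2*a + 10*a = -4*a^3 + 4*a^2 + 8*a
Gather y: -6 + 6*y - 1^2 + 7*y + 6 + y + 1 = 14*y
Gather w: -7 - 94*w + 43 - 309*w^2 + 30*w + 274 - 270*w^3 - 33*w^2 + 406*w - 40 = -270*w^3 - 342*w^2 + 342*w + 270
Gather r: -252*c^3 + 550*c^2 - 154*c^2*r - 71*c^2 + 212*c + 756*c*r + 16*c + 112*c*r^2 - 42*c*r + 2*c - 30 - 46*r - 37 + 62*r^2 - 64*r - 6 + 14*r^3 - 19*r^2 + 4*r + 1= -252*c^3 + 479*c^2 + 230*c + 14*r^3 + r^2*(112*c + 43) + r*(-154*c^2 + 714*c - 106) - 72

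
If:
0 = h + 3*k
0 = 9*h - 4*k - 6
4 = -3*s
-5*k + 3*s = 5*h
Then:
No Solution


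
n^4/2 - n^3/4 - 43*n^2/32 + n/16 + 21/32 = (n/2 + 1/2)*(n - 7/4)*(n - 3/4)*(n + 1)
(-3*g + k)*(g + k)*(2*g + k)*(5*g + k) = -30*g^4 - 41*g^3*k - 7*g^2*k^2 + 5*g*k^3 + k^4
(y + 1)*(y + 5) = y^2 + 6*y + 5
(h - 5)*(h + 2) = h^2 - 3*h - 10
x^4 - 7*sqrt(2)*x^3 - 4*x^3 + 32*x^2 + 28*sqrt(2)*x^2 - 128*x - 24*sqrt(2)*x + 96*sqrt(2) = (x - 4)*(x - 3*sqrt(2))*(x - 2*sqrt(2))^2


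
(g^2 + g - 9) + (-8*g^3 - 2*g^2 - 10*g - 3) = -8*g^3 - g^2 - 9*g - 12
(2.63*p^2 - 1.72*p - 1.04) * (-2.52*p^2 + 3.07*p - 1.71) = -6.6276*p^4 + 12.4085*p^3 - 7.1569*p^2 - 0.2516*p + 1.7784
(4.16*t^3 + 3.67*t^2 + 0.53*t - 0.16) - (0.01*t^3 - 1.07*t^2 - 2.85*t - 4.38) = 4.15*t^3 + 4.74*t^2 + 3.38*t + 4.22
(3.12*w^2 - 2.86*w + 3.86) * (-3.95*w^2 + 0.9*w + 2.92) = -12.324*w^4 + 14.105*w^3 - 8.7106*w^2 - 4.8772*w + 11.2712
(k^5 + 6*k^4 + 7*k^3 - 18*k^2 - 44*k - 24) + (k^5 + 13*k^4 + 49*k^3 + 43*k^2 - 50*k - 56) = 2*k^5 + 19*k^4 + 56*k^3 + 25*k^2 - 94*k - 80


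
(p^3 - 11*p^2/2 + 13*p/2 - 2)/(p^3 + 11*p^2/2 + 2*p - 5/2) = (p^2 - 5*p + 4)/(p^2 + 6*p + 5)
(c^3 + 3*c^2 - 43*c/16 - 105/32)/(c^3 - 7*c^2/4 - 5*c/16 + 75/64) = 2*(2*c + 7)/(4*c - 5)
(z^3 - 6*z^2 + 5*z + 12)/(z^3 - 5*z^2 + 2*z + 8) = (z - 3)/(z - 2)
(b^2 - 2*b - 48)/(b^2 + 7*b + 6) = (b - 8)/(b + 1)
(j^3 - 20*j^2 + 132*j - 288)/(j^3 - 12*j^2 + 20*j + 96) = (j - 6)/(j + 2)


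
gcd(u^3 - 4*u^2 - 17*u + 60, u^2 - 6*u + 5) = u - 5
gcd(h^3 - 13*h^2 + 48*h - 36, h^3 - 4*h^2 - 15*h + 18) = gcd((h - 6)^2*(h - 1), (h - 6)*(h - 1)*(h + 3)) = h^2 - 7*h + 6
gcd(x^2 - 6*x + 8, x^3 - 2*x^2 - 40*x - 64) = 1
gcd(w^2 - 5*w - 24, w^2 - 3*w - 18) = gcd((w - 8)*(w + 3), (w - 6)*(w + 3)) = w + 3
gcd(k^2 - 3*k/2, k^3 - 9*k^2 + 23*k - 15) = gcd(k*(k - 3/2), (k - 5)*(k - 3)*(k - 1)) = 1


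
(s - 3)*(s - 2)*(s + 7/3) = s^3 - 8*s^2/3 - 17*s/3 + 14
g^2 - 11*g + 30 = (g - 6)*(g - 5)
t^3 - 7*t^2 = t^2*(t - 7)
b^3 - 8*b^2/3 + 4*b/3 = b*(b - 2)*(b - 2/3)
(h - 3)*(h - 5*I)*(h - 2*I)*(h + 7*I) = h^4 - 3*h^3 + 39*h^2 - 117*h - 70*I*h + 210*I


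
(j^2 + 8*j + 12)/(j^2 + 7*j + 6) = (j + 2)/(j + 1)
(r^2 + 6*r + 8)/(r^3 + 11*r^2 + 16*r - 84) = (r^2 + 6*r + 8)/(r^3 + 11*r^2 + 16*r - 84)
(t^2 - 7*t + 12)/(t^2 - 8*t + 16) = (t - 3)/(t - 4)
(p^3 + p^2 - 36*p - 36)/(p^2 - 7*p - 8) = (p^2 - 36)/(p - 8)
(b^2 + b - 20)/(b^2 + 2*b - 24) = (b + 5)/(b + 6)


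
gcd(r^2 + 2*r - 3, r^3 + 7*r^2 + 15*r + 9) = r + 3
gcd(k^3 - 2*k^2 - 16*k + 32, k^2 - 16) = k^2 - 16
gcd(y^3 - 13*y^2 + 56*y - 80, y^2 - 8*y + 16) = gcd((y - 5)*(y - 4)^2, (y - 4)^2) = y^2 - 8*y + 16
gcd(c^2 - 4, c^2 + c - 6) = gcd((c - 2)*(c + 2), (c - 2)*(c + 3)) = c - 2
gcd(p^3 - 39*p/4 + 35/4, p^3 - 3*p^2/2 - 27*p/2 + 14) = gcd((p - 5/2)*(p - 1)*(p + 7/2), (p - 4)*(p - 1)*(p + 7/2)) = p^2 + 5*p/2 - 7/2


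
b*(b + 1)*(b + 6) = b^3 + 7*b^2 + 6*b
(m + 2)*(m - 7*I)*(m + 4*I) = m^3 + 2*m^2 - 3*I*m^2 + 28*m - 6*I*m + 56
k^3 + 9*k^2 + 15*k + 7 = (k + 1)^2*(k + 7)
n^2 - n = n*(n - 1)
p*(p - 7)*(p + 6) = p^3 - p^2 - 42*p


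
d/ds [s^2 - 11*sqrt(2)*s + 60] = 2*s - 11*sqrt(2)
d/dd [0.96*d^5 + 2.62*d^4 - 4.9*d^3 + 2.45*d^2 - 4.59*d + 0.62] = 4.8*d^4 + 10.48*d^3 - 14.7*d^2 + 4.9*d - 4.59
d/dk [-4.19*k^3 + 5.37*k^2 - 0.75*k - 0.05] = -12.57*k^2 + 10.74*k - 0.75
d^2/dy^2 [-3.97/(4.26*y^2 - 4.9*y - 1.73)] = (-144.091944*y^2 + 165.73956*y + 3.97*(8.52*y - 4.9)*(17.04*y - 9.8) + 58.516212)/(-4.26*y^2 + 4.9*y + 1.73)^3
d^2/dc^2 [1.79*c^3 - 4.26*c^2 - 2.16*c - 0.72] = 10.74*c - 8.52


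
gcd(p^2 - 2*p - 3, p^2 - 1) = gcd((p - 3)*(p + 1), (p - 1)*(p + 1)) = p + 1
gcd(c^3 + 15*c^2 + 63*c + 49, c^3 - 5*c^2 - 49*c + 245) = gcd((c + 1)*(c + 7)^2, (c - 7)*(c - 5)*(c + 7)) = c + 7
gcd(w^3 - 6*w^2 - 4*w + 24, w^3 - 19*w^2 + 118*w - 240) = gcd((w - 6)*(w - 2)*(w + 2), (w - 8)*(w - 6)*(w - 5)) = w - 6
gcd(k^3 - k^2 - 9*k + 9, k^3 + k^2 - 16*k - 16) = 1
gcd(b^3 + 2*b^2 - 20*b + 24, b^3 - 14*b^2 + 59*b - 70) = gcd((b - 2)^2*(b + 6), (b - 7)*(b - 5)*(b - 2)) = b - 2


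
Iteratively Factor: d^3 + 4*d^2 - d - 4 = (d + 4)*(d^2 - 1) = (d + 1)*(d + 4)*(d - 1)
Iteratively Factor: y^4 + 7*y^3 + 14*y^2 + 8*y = (y)*(y^3 + 7*y^2 + 14*y + 8) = y*(y + 4)*(y^2 + 3*y + 2) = y*(y + 2)*(y + 4)*(y + 1)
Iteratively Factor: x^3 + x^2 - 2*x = (x - 1)*(x^2 + 2*x) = x*(x - 1)*(x + 2)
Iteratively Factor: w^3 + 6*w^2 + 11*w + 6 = (w + 2)*(w^2 + 4*w + 3) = (w + 1)*(w + 2)*(w + 3)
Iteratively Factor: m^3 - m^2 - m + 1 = (m - 1)*(m^2 - 1) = (m - 1)*(m + 1)*(m - 1)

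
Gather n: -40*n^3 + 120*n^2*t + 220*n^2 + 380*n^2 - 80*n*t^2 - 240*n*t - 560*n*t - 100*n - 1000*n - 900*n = -40*n^3 + n^2*(120*t + 600) + n*(-80*t^2 - 800*t - 2000)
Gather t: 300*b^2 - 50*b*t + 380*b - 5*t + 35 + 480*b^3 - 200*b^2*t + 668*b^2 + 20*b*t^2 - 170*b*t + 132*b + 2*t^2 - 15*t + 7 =480*b^3 + 968*b^2 + 512*b + t^2*(20*b + 2) + t*(-200*b^2 - 220*b - 20) + 42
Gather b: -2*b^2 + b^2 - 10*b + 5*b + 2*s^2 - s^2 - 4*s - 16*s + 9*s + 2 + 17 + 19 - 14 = -b^2 - 5*b + s^2 - 11*s + 24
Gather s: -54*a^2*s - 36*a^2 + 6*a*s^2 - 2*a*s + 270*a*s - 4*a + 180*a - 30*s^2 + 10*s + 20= -36*a^2 + 176*a + s^2*(6*a - 30) + s*(-54*a^2 + 268*a + 10) + 20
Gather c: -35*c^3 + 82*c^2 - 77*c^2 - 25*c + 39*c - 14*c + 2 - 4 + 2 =-35*c^3 + 5*c^2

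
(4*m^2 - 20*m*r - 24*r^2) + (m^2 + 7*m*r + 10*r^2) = 5*m^2 - 13*m*r - 14*r^2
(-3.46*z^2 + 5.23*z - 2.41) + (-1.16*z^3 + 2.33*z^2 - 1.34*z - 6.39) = -1.16*z^3 - 1.13*z^2 + 3.89*z - 8.8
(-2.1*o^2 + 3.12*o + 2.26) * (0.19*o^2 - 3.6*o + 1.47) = -0.399*o^4 + 8.1528*o^3 - 13.8896*o^2 - 3.5496*o + 3.3222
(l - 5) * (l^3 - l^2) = l^4 - 6*l^3 + 5*l^2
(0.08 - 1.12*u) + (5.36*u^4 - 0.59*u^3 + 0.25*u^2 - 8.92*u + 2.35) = 5.36*u^4 - 0.59*u^3 + 0.25*u^2 - 10.04*u + 2.43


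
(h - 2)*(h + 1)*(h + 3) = h^3 + 2*h^2 - 5*h - 6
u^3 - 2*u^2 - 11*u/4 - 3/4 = (u - 3)*(u + 1/2)^2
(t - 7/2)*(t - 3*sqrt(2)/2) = t^2 - 7*t/2 - 3*sqrt(2)*t/2 + 21*sqrt(2)/4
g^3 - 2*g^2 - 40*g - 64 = (g - 8)*(g + 2)*(g + 4)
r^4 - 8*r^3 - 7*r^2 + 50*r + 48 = (r - 8)*(r - 3)*(r + 1)*(r + 2)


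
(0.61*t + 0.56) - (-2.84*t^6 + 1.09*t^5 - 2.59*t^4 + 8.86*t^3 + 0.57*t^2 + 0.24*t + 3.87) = 2.84*t^6 - 1.09*t^5 + 2.59*t^4 - 8.86*t^3 - 0.57*t^2 + 0.37*t - 3.31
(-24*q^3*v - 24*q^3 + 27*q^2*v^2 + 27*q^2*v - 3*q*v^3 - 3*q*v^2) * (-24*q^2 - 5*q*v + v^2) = 576*q^5*v + 576*q^5 - 528*q^4*v^2 - 528*q^4*v - 87*q^3*v^3 - 87*q^3*v^2 + 42*q^2*v^4 + 42*q^2*v^3 - 3*q*v^5 - 3*q*v^4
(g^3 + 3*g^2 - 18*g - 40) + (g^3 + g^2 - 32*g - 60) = 2*g^3 + 4*g^2 - 50*g - 100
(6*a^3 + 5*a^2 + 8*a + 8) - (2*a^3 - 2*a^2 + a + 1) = 4*a^3 + 7*a^2 + 7*a + 7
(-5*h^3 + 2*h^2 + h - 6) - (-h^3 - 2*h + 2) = -4*h^3 + 2*h^2 + 3*h - 8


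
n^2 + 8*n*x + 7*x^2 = (n + x)*(n + 7*x)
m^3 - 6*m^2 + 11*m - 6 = (m - 3)*(m - 2)*(m - 1)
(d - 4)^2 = d^2 - 8*d + 16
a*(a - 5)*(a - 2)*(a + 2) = a^4 - 5*a^3 - 4*a^2 + 20*a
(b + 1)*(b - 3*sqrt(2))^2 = b^3 - 6*sqrt(2)*b^2 + b^2 - 6*sqrt(2)*b + 18*b + 18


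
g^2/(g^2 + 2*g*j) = g/(g + 2*j)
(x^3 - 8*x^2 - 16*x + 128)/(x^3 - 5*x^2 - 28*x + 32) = (x - 4)/(x - 1)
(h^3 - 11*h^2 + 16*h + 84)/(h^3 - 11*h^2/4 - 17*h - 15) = 4*(h - 7)/(4*h + 5)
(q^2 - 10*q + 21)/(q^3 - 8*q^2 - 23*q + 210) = (q - 3)/(q^2 - q - 30)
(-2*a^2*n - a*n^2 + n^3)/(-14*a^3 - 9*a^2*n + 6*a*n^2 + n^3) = n/(7*a + n)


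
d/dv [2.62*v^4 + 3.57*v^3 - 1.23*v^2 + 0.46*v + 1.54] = 10.48*v^3 + 10.71*v^2 - 2.46*v + 0.46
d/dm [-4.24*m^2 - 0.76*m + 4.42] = -8.48*m - 0.76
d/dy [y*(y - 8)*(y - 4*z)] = 3*y^2 - 8*y*z - 16*y + 32*z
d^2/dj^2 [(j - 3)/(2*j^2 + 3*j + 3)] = 2*(3*(1 - 2*j)*(2*j^2 + 3*j + 3) + (j - 3)*(4*j + 3)^2)/(2*j^2 + 3*j + 3)^3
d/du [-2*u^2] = -4*u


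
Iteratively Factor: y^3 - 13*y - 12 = (y - 4)*(y^2 + 4*y + 3) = (y - 4)*(y + 1)*(y + 3)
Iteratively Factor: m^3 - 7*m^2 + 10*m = (m - 2)*(m^2 - 5*m) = (m - 5)*(m - 2)*(m)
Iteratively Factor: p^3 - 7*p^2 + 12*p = (p)*(p^2 - 7*p + 12) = p*(p - 4)*(p - 3)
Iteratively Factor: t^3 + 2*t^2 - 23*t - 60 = (t - 5)*(t^2 + 7*t + 12) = (t - 5)*(t + 4)*(t + 3)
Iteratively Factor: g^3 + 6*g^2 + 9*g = (g + 3)*(g^2 + 3*g) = (g + 3)^2*(g)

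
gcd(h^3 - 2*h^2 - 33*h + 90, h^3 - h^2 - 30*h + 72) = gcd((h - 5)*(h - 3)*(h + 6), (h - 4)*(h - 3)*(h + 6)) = h^2 + 3*h - 18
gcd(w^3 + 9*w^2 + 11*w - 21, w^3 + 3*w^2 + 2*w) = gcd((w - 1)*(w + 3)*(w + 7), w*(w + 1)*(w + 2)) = 1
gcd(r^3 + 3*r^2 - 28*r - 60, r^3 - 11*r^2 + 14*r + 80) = r^2 - 3*r - 10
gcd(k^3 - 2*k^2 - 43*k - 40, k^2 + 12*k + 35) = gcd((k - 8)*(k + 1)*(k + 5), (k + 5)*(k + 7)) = k + 5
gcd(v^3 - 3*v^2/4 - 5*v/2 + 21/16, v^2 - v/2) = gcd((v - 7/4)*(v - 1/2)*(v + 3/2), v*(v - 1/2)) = v - 1/2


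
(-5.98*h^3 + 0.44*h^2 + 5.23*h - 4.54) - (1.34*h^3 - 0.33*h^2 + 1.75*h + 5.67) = -7.32*h^3 + 0.77*h^2 + 3.48*h - 10.21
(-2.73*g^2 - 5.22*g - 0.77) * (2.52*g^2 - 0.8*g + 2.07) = -6.8796*g^4 - 10.9704*g^3 - 3.4155*g^2 - 10.1894*g - 1.5939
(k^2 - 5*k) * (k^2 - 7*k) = k^4 - 12*k^3 + 35*k^2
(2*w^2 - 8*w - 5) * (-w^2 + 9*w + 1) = -2*w^4 + 26*w^3 - 65*w^2 - 53*w - 5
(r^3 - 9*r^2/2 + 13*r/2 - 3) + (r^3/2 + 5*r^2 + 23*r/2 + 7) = 3*r^3/2 + r^2/2 + 18*r + 4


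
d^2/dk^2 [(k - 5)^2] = 2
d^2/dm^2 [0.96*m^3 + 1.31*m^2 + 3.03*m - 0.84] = 5.76*m + 2.62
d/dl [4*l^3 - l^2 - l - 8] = 12*l^2 - 2*l - 1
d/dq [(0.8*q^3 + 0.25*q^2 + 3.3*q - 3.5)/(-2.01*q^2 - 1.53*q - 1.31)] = (-1.608*q^4 - 2.448*q^3 + 3.1065*q^2 - 14.725*q - 9.678)/(4.0401*q^4 + 6.1506*q^3 + 7.6071*q^2 + 4.0086*q + 1.7161)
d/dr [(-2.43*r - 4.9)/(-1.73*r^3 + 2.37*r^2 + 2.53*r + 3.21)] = (-8.4078*r^3 - 19.6719*r^2 + 23.226*r + 4.5967)/(2.9929*r^6 - 8.2002*r^5 - 3.1369*r^4 + 0.8856*r^3 + 21.6163*r^2 + 16.2426*r + 10.3041)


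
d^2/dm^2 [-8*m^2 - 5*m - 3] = -16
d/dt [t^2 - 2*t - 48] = 2*t - 2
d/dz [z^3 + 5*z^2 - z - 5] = 3*z^2 + 10*z - 1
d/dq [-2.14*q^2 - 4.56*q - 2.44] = -4.28*q - 4.56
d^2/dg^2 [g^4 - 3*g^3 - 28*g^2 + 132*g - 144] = 12*g^2 - 18*g - 56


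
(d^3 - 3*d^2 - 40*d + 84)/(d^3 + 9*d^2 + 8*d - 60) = (d - 7)/(d + 5)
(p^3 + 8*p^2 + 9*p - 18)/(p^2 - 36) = (p^2 + 2*p - 3)/(p - 6)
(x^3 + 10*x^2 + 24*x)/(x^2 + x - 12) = x*(x + 6)/(x - 3)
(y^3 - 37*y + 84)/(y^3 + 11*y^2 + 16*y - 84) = (y^2 - 7*y + 12)/(y^2 + 4*y - 12)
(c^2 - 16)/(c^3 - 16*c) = 1/c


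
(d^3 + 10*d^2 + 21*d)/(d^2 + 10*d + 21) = d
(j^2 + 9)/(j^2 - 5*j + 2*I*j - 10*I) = (j^2 + 9)/(j^2 + j*(-5 + 2*I) - 10*I)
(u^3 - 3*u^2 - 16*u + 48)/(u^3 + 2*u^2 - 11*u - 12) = (u - 4)/(u + 1)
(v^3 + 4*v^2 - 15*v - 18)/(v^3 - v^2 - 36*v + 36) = (v^2 - 2*v - 3)/(v^2 - 7*v + 6)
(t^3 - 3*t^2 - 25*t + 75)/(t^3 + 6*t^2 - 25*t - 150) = (t - 3)/(t + 6)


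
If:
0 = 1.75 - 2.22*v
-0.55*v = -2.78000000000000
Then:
No Solution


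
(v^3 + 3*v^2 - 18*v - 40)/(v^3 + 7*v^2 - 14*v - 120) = (v + 2)/(v + 6)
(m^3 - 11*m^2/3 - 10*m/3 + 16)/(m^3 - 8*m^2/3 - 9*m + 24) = (m + 2)/(m + 3)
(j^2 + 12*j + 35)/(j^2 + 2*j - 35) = (j + 5)/(j - 5)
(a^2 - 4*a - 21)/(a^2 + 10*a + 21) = (a - 7)/(a + 7)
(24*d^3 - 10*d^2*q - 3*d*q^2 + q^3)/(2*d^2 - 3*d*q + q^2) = (-12*d^2 - d*q + q^2)/(-d + q)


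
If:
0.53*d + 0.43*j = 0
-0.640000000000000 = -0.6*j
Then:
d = -0.87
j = 1.07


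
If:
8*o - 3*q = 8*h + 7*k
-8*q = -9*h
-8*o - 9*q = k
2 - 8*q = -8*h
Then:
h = 2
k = -43/8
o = -119/64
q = 9/4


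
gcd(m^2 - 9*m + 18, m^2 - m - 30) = m - 6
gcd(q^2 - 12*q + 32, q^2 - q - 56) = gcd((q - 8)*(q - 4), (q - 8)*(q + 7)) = q - 8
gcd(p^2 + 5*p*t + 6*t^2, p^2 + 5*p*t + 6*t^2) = p^2 + 5*p*t + 6*t^2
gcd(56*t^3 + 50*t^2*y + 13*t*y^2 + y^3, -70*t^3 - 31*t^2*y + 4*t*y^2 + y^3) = 14*t^2 + 9*t*y + y^2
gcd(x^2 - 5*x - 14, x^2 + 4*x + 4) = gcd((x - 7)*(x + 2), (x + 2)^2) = x + 2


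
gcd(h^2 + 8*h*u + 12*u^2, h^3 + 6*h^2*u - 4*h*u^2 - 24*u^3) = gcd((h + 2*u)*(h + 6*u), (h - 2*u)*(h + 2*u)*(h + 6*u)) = h^2 + 8*h*u + 12*u^2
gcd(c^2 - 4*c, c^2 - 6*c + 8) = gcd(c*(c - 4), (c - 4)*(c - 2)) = c - 4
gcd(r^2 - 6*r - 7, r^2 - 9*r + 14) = r - 7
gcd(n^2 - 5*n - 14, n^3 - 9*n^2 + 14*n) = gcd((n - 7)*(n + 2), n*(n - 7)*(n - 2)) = n - 7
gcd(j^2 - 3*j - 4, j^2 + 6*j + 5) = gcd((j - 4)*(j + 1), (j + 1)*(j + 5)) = j + 1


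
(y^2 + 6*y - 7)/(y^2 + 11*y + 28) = (y - 1)/(y + 4)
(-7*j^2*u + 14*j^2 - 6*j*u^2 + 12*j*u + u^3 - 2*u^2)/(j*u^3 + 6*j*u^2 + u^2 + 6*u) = (-7*j^2*u + 14*j^2 - 6*j*u^2 + 12*j*u + u^3 - 2*u^2)/(u*(j*u^2 + 6*j*u + u + 6))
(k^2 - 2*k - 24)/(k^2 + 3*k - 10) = (k^2 - 2*k - 24)/(k^2 + 3*k - 10)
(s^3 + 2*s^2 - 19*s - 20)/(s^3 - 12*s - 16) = (s^2 + 6*s + 5)/(s^2 + 4*s + 4)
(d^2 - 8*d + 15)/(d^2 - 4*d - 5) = (d - 3)/(d + 1)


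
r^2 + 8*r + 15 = (r + 3)*(r + 5)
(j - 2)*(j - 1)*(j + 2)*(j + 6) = j^4 + 5*j^3 - 10*j^2 - 20*j + 24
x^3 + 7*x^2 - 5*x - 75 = (x - 3)*(x + 5)^2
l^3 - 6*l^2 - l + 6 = (l - 6)*(l - 1)*(l + 1)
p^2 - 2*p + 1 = (p - 1)^2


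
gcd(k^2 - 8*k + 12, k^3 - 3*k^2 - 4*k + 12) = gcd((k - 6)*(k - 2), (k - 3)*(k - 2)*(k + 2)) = k - 2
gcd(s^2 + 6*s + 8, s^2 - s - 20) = s + 4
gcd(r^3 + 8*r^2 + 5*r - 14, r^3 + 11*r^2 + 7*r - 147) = r + 7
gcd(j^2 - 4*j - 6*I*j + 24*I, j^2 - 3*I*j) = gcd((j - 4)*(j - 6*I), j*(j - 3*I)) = 1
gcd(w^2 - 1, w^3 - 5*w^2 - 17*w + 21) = w - 1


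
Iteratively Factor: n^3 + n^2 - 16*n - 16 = (n + 4)*(n^2 - 3*n - 4) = (n + 1)*(n + 4)*(n - 4)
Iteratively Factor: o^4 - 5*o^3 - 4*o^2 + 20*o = (o - 5)*(o^3 - 4*o) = (o - 5)*(o - 2)*(o^2 + 2*o) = (o - 5)*(o - 2)*(o + 2)*(o)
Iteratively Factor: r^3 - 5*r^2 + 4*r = (r)*(r^2 - 5*r + 4) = r*(r - 4)*(r - 1)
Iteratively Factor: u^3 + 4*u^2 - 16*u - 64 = (u + 4)*(u^2 - 16) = (u - 4)*(u + 4)*(u + 4)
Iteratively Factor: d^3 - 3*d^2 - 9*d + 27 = (d + 3)*(d^2 - 6*d + 9) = (d - 3)*(d + 3)*(d - 3)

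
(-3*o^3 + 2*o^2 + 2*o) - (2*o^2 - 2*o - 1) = -3*o^3 + 4*o + 1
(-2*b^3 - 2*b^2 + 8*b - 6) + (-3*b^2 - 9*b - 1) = -2*b^3 - 5*b^2 - b - 7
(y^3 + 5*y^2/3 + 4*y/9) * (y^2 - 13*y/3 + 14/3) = y^5 - 8*y^4/3 - 19*y^3/9 + 158*y^2/27 + 56*y/27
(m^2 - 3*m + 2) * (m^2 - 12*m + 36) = m^4 - 15*m^3 + 74*m^2 - 132*m + 72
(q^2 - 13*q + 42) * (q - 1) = q^3 - 14*q^2 + 55*q - 42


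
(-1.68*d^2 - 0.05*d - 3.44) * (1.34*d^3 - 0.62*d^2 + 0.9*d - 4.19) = -2.2512*d^5 + 0.9746*d^4 - 6.0906*d^3 + 9.127*d^2 - 2.8865*d + 14.4136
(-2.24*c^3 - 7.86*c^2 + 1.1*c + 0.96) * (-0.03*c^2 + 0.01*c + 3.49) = 0.0672*c^5 + 0.2134*c^4 - 7.9292*c^3 - 27.4492*c^2 + 3.8486*c + 3.3504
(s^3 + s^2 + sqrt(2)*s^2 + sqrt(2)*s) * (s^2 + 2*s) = s^5 + sqrt(2)*s^4 + 3*s^4 + 2*s^3 + 3*sqrt(2)*s^3 + 2*sqrt(2)*s^2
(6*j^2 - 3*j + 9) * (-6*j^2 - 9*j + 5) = -36*j^4 - 36*j^3 + 3*j^2 - 96*j + 45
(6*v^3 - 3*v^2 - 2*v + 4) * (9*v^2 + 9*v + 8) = 54*v^5 + 27*v^4 + 3*v^3 - 6*v^2 + 20*v + 32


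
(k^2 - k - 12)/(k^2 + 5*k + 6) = (k - 4)/(k + 2)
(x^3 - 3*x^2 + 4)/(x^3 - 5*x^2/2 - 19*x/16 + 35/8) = 16*(x^2 - x - 2)/(16*x^2 - 8*x - 35)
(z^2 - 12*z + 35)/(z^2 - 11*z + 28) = (z - 5)/(z - 4)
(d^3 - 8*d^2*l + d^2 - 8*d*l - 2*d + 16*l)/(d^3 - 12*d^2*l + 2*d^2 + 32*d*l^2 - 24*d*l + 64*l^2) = (d - 1)/(d - 4*l)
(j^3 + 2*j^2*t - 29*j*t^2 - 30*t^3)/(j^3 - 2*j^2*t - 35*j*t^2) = (-j^3 - 2*j^2*t + 29*j*t^2 + 30*t^3)/(j*(-j^2 + 2*j*t + 35*t^2))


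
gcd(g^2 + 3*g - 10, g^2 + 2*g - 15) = g + 5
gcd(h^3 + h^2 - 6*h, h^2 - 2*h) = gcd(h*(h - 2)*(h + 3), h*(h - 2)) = h^2 - 2*h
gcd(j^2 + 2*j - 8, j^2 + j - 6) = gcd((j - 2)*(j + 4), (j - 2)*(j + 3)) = j - 2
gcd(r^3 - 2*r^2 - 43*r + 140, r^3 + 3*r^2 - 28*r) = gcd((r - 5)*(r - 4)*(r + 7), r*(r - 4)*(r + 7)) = r^2 + 3*r - 28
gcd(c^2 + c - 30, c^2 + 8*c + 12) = c + 6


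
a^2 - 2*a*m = a*(a - 2*m)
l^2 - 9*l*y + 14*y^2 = (l - 7*y)*(l - 2*y)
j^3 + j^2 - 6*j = j*(j - 2)*(j + 3)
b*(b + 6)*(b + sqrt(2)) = b^3 + sqrt(2)*b^2 + 6*b^2 + 6*sqrt(2)*b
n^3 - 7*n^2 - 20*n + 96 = (n - 8)*(n - 3)*(n + 4)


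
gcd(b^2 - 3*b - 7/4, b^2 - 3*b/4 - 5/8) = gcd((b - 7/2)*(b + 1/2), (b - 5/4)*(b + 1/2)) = b + 1/2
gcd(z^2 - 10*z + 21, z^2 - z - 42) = z - 7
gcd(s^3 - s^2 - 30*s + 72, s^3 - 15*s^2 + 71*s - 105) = s - 3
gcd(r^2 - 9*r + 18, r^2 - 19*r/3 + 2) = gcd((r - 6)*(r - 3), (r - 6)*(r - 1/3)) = r - 6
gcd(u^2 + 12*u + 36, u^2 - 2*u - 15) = 1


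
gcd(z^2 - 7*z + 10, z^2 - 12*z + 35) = z - 5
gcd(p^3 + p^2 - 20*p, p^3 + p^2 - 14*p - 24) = p - 4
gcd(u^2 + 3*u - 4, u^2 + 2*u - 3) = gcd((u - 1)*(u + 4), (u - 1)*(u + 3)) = u - 1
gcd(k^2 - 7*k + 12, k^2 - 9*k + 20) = k - 4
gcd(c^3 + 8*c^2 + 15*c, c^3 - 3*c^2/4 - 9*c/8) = c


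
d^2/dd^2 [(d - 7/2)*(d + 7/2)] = 2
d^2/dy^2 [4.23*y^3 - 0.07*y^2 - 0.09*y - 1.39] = 25.38*y - 0.14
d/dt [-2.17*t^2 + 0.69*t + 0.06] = 0.69 - 4.34*t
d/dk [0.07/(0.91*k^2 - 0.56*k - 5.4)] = (0.0392 - 0.1274*k)/(-0.91*k^2 + 0.56*k + 5.4)^2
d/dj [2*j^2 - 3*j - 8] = 4*j - 3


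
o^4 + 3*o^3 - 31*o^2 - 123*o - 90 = (o - 6)*(o + 1)*(o + 3)*(o + 5)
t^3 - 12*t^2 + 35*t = t*(t - 7)*(t - 5)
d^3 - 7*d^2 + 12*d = d*(d - 4)*(d - 3)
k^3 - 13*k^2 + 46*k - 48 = (k - 8)*(k - 3)*(k - 2)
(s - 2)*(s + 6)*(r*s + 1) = r*s^3 + 4*r*s^2 - 12*r*s + s^2 + 4*s - 12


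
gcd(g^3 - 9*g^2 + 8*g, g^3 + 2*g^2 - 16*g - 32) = 1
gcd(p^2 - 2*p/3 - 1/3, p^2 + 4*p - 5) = p - 1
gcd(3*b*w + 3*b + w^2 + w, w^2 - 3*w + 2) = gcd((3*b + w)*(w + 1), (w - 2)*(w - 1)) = 1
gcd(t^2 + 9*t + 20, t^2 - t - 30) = t + 5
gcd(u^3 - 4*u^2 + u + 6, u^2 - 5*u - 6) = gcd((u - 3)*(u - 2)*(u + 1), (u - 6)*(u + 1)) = u + 1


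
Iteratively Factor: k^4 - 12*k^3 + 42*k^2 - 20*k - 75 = (k - 3)*(k^3 - 9*k^2 + 15*k + 25) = (k - 3)*(k + 1)*(k^2 - 10*k + 25) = (k - 5)*(k - 3)*(k + 1)*(k - 5)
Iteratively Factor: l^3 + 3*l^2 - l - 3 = (l + 1)*(l^2 + 2*l - 3) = (l - 1)*(l + 1)*(l + 3)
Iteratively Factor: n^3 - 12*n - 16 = (n - 4)*(n^2 + 4*n + 4) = (n - 4)*(n + 2)*(n + 2)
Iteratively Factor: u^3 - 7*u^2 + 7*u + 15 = (u + 1)*(u^2 - 8*u + 15) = (u - 5)*(u + 1)*(u - 3)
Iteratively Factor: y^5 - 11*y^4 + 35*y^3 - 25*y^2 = (y - 1)*(y^4 - 10*y^3 + 25*y^2) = y*(y - 1)*(y^3 - 10*y^2 + 25*y) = y*(y - 5)*(y - 1)*(y^2 - 5*y) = y*(y - 5)^2*(y - 1)*(y)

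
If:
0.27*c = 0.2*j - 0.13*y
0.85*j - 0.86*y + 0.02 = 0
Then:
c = 0.26797385620915*y - 0.0174291938997821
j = 1.01176470588235*y - 0.0235294117647059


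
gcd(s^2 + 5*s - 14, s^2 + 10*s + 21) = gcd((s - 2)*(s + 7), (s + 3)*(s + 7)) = s + 7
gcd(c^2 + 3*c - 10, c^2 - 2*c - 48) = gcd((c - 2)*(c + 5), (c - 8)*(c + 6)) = 1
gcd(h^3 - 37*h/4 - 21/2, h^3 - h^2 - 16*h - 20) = h + 2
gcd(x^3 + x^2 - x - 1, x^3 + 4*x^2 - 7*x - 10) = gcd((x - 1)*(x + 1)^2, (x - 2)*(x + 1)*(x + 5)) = x + 1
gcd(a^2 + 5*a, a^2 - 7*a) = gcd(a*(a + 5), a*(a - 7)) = a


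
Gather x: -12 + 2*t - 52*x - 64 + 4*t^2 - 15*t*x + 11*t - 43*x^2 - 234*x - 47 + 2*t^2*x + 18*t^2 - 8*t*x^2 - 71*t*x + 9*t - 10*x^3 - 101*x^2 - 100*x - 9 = 22*t^2 + 22*t - 10*x^3 + x^2*(-8*t - 144) + x*(2*t^2 - 86*t - 386) - 132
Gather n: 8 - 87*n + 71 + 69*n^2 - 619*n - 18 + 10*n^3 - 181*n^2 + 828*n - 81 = 10*n^3 - 112*n^2 + 122*n - 20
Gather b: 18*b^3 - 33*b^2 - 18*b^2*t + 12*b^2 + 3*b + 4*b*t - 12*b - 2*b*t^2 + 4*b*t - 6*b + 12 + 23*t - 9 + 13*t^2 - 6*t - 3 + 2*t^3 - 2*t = 18*b^3 + b^2*(-18*t - 21) + b*(-2*t^2 + 8*t - 15) + 2*t^3 + 13*t^2 + 15*t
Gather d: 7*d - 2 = 7*d - 2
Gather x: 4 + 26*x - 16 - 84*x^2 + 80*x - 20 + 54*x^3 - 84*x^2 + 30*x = 54*x^3 - 168*x^2 + 136*x - 32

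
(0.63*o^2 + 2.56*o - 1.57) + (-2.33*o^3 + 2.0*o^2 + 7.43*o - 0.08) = -2.33*o^3 + 2.63*o^2 + 9.99*o - 1.65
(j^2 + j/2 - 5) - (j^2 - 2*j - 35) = 5*j/2 + 30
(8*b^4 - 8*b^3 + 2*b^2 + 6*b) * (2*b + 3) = 16*b^5 + 8*b^4 - 20*b^3 + 18*b^2 + 18*b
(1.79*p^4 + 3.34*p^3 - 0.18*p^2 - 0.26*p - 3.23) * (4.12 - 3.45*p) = -6.1755*p^5 - 4.1482*p^4 + 14.3818*p^3 + 0.1554*p^2 + 10.0723*p - 13.3076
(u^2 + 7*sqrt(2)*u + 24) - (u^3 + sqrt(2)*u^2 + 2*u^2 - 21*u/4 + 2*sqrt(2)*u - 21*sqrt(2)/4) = -u^3 - sqrt(2)*u^2 - u^2 + 21*u/4 + 5*sqrt(2)*u + 21*sqrt(2)/4 + 24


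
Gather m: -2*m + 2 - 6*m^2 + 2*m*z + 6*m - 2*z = -6*m^2 + m*(2*z + 4) - 2*z + 2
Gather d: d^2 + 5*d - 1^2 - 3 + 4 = d^2 + 5*d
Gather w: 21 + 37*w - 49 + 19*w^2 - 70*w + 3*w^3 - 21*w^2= 3*w^3 - 2*w^2 - 33*w - 28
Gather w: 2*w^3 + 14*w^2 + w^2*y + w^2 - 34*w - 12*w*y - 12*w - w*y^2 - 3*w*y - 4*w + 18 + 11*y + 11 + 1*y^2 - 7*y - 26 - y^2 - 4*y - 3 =2*w^3 + w^2*(y + 15) + w*(-y^2 - 15*y - 50)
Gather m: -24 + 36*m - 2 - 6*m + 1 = 30*m - 25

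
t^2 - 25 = (t - 5)*(t + 5)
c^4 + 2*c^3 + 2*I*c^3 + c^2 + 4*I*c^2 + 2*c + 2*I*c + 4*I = (c + 2)*(c - I)*(c + I)*(c + 2*I)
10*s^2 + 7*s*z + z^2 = (2*s + z)*(5*s + z)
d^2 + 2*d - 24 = (d - 4)*(d + 6)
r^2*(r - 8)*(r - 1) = r^4 - 9*r^3 + 8*r^2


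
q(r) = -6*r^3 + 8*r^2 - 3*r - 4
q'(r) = -18*r^2 + 16*r - 3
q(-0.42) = -0.88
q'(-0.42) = -12.90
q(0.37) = -4.32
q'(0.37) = 0.46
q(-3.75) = 436.16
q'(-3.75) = -316.12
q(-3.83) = 461.93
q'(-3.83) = -328.32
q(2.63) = -65.70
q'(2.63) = -85.42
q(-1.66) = 50.47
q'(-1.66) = -79.16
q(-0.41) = -1.01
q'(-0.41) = -12.59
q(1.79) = -18.15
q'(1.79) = -32.03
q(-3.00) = 239.00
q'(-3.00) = -213.00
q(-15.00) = 22091.00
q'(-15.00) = -4293.00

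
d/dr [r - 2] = 1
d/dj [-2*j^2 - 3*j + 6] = -4*j - 3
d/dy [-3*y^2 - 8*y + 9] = -6*y - 8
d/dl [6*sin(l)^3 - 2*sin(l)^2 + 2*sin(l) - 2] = 2*(9*sin(l)^2 - 2*sin(l) + 1)*cos(l)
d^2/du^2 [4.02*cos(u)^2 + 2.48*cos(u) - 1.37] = -2.48*cos(u) - 8.04*cos(2*u)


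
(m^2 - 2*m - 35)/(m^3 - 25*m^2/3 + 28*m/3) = 3*(m + 5)/(m*(3*m - 4))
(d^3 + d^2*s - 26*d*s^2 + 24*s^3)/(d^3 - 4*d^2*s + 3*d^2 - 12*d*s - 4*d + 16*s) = (d^2 + 5*d*s - 6*s^2)/(d^2 + 3*d - 4)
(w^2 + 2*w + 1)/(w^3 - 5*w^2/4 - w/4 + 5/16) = 16*(w^2 + 2*w + 1)/(16*w^3 - 20*w^2 - 4*w + 5)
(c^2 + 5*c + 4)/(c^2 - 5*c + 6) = (c^2 + 5*c + 4)/(c^2 - 5*c + 6)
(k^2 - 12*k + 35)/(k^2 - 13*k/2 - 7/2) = 2*(k - 5)/(2*k + 1)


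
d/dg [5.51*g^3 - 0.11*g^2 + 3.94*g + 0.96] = 16.53*g^2 - 0.22*g + 3.94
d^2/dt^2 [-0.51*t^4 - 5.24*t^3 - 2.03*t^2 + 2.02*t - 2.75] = -6.12*t^2 - 31.44*t - 4.06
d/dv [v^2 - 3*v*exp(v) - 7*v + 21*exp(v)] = -3*v*exp(v) + 2*v + 18*exp(v) - 7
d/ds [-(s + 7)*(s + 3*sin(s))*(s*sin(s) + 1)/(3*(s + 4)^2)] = (-(s + 4)*((s + 7)*(s + 3*sin(s))*(s*cos(s) + sin(s)) + (s + 7)*(s*sin(s) + 1)*(3*cos(s) + 1) + (s + 3*sin(s))*(s*sin(s) + 1)) + 2*(s + 7)*(s + 3*sin(s))*(s*sin(s) + 1))/(3*(s + 4)^3)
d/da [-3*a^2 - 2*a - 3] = -6*a - 2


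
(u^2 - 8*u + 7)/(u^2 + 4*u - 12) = (u^2 - 8*u + 7)/(u^2 + 4*u - 12)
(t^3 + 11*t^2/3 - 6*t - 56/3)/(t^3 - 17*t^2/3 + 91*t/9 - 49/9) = 3*(t^2 + 6*t + 8)/(3*t^2 - 10*t + 7)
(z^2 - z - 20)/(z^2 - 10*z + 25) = (z + 4)/(z - 5)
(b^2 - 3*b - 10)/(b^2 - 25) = (b + 2)/(b + 5)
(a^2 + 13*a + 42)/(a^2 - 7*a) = (a^2 + 13*a + 42)/(a*(a - 7))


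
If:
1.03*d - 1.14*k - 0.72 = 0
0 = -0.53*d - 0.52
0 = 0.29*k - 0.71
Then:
No Solution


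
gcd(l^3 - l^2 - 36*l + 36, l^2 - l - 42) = l + 6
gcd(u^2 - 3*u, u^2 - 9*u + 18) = u - 3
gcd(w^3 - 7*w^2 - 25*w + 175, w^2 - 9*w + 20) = w - 5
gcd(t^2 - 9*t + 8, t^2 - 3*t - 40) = t - 8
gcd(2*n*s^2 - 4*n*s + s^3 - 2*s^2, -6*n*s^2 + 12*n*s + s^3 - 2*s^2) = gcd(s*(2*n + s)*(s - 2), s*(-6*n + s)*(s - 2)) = s^2 - 2*s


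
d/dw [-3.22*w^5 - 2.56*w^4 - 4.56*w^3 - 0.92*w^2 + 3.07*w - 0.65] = -16.1*w^4 - 10.24*w^3 - 13.68*w^2 - 1.84*w + 3.07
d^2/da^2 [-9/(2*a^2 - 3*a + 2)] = 18*(4*a^2 - 6*a - (4*a - 3)^2 + 4)/(2*a^2 - 3*a + 2)^3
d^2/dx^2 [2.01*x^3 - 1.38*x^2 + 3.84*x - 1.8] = 12.06*x - 2.76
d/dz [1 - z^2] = -2*z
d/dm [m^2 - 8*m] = 2*m - 8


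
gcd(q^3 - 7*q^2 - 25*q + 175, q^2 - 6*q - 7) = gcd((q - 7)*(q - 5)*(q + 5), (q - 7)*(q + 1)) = q - 7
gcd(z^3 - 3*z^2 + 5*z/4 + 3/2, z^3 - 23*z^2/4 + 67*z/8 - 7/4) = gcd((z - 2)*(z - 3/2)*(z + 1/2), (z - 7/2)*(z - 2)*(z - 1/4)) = z - 2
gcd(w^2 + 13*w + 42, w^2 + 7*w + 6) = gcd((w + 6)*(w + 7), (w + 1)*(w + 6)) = w + 6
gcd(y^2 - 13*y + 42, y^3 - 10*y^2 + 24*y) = y - 6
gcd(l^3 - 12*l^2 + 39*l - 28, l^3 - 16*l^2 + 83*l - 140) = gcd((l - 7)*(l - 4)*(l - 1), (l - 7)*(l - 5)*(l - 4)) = l^2 - 11*l + 28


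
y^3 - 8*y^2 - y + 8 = (y - 8)*(y - 1)*(y + 1)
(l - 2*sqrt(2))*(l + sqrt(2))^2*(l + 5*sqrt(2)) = l^4 + 5*sqrt(2)*l^3 - 6*l^2 - 34*sqrt(2)*l - 40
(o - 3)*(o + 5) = o^2 + 2*o - 15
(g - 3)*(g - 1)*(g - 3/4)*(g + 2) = g^4 - 11*g^3/4 - 7*g^2/2 + 39*g/4 - 9/2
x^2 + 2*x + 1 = (x + 1)^2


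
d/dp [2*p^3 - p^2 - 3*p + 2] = 6*p^2 - 2*p - 3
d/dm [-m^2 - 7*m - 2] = -2*m - 7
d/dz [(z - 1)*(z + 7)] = 2*z + 6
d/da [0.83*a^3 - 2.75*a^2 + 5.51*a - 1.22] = 2.49*a^2 - 5.5*a + 5.51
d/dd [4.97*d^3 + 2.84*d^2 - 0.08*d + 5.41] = 14.91*d^2 + 5.68*d - 0.08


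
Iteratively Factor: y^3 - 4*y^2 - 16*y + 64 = (y - 4)*(y^2 - 16) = (y - 4)^2*(y + 4)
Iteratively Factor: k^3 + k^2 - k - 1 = (k - 1)*(k^2 + 2*k + 1) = (k - 1)*(k + 1)*(k + 1)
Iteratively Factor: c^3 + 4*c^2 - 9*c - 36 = (c + 4)*(c^2 - 9) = (c + 3)*(c + 4)*(c - 3)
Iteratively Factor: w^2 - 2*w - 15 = (w + 3)*(w - 5)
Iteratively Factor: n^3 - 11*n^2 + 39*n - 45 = (n - 3)*(n^2 - 8*n + 15) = (n - 3)^2*(n - 5)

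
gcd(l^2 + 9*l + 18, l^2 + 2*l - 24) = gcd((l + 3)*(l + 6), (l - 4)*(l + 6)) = l + 6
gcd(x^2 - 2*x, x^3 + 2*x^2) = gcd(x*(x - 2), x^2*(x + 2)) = x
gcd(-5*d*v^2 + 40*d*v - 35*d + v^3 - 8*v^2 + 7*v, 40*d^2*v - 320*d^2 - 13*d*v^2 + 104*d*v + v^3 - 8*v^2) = -5*d + v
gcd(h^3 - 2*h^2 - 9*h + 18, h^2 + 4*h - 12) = h - 2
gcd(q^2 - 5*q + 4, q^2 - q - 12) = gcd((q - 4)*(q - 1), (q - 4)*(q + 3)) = q - 4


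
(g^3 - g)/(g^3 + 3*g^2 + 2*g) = (g - 1)/(g + 2)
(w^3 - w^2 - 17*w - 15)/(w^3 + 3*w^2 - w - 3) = (w - 5)/(w - 1)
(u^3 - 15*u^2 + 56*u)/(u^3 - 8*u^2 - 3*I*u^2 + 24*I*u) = (u - 7)/(u - 3*I)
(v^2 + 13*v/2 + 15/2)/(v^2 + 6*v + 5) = (v + 3/2)/(v + 1)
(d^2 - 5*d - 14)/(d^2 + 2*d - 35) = (d^2 - 5*d - 14)/(d^2 + 2*d - 35)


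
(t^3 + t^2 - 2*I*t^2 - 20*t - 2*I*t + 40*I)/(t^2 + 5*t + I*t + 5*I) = (t^2 - 2*t*(2 + I) + 8*I)/(t + I)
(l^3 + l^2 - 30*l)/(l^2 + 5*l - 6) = l*(l - 5)/(l - 1)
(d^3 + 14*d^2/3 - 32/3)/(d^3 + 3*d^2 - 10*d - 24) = (d - 4/3)/(d - 3)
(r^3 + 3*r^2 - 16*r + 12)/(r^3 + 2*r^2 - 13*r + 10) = (r + 6)/(r + 5)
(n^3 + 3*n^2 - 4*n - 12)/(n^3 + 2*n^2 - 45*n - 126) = (n^2 - 4)/(n^2 - n - 42)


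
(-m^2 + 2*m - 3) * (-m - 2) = m^3 - m + 6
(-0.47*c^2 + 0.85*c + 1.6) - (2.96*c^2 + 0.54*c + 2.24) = -3.43*c^2 + 0.31*c - 0.64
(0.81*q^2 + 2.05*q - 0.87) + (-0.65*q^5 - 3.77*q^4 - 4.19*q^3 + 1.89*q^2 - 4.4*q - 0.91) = -0.65*q^5 - 3.77*q^4 - 4.19*q^3 + 2.7*q^2 - 2.35*q - 1.78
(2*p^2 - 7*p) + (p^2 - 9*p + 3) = 3*p^2 - 16*p + 3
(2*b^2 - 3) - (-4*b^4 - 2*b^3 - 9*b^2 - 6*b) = 4*b^4 + 2*b^3 + 11*b^2 + 6*b - 3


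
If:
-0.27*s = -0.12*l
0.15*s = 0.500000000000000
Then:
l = 7.50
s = 3.33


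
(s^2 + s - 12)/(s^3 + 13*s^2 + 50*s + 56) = (s - 3)/(s^2 + 9*s + 14)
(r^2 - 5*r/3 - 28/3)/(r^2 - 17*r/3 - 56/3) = (r - 4)/(r - 8)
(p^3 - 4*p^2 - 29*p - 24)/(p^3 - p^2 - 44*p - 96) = (p + 1)/(p + 4)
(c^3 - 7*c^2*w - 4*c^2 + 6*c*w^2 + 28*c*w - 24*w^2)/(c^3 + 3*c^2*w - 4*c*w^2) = (c^2 - 6*c*w - 4*c + 24*w)/(c*(c + 4*w))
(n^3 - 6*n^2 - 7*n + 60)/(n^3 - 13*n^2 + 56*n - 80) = (n + 3)/(n - 4)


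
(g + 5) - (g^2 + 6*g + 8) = -g^2 - 5*g - 3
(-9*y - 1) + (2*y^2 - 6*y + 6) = 2*y^2 - 15*y + 5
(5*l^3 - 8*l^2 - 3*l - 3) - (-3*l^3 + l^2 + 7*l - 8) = 8*l^3 - 9*l^2 - 10*l + 5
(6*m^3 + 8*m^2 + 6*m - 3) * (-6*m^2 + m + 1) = -36*m^5 - 42*m^4 - 22*m^3 + 32*m^2 + 3*m - 3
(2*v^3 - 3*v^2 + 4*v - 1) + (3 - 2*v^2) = 2*v^3 - 5*v^2 + 4*v + 2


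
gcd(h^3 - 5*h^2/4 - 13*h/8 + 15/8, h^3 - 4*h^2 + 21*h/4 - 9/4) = h^2 - 5*h/2 + 3/2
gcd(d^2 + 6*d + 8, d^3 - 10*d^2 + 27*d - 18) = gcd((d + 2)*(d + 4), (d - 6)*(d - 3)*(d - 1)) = 1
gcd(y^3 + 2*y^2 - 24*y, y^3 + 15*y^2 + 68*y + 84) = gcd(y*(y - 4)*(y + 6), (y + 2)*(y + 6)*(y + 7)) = y + 6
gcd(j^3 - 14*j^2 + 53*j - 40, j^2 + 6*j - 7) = j - 1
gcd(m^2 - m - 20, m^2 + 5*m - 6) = 1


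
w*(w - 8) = w^2 - 8*w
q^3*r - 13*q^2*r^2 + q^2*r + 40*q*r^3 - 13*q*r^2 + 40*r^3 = (q - 8*r)*(q - 5*r)*(q*r + r)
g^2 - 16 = (g - 4)*(g + 4)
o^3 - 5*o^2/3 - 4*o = o*(o - 3)*(o + 4/3)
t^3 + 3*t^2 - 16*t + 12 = (t - 2)*(t - 1)*(t + 6)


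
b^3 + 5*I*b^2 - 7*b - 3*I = (b + I)^2*(b + 3*I)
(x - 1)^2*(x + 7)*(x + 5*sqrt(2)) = x^4 + 5*x^3 + 5*sqrt(2)*x^3 - 13*x^2 + 25*sqrt(2)*x^2 - 65*sqrt(2)*x + 7*x + 35*sqrt(2)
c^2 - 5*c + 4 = (c - 4)*(c - 1)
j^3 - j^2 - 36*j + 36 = (j - 6)*(j - 1)*(j + 6)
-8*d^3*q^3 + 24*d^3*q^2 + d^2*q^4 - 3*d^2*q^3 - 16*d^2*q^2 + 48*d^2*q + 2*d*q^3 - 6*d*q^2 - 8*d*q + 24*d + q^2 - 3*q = (-8*d + q)*(q - 3)*(d*q + 1)^2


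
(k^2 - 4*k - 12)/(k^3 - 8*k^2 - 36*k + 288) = (k + 2)/(k^2 - 2*k - 48)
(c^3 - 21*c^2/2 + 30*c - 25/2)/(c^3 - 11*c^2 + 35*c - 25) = (c - 1/2)/(c - 1)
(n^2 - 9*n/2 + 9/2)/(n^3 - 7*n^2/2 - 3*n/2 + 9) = (2*n - 3)/(2*n^2 - n - 6)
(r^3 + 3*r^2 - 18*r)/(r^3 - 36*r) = (r - 3)/(r - 6)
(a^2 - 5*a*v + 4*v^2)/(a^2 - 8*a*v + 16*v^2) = (-a + v)/(-a + 4*v)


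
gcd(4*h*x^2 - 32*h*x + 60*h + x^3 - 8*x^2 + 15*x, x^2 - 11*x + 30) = x - 5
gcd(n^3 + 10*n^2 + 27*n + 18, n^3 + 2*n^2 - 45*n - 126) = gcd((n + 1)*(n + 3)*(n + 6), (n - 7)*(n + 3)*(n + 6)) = n^2 + 9*n + 18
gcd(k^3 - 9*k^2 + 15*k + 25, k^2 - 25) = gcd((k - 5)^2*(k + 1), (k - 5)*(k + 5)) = k - 5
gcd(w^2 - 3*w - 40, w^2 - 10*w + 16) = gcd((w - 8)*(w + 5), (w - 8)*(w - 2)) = w - 8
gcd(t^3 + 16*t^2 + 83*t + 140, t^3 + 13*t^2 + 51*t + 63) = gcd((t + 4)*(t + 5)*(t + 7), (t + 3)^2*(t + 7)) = t + 7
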